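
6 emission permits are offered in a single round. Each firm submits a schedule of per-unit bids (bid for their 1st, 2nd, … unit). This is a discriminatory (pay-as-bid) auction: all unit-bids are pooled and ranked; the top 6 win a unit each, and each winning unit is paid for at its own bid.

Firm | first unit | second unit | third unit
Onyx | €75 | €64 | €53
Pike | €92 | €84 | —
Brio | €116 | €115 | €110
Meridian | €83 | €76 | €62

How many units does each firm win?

All unit-bids, highest first — top 6: 116 (Brio-1), 115 (Brio-2), 110 (Brio-3), 92 (Pike-1), 84 (Pike-2), 83 (Meridian-1)
Next rejected bid: €76 (not a price — pay-as-bid).
Allocation: Brio 3, Meridian 1, Pike 2.

Brio 3, Meridian 1, Pike 2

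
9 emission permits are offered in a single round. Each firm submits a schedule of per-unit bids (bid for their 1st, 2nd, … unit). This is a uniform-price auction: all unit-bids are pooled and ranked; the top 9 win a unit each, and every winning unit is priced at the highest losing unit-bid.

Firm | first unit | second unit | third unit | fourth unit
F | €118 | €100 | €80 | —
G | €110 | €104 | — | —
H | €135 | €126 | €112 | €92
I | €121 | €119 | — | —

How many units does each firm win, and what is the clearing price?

Merging the schedules and taking the best 9: 135 (H-1), 126 (H-2), 121 (I-1), 119 (I-2), 118 (F-1), 112 (H-3), 110 (G-1), 104 (G-2), 100 (F-2)
The (k+1)-th unit-bid is €92.
Allocation: F 2, G 2, H 3, I 2.

F 2, G 2, H 3, I 2; clearing price €92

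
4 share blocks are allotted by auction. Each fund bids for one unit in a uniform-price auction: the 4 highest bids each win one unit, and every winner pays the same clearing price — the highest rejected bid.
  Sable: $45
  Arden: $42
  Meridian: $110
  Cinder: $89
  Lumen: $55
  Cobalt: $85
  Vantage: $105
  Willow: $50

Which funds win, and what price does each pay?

Sorting: 110 (Meridian), 105 (Vantage), 89 (Cinder), 85 (Cobalt), 55 (Lumen), 50 (Willow), …
Top 4: Meridian, Vantage, Cinder, Cobalt.
First losing bid is Lumen's $55, which sets the uniform price.

Meridian, Vantage, Cinder, Cobalt; each pays $55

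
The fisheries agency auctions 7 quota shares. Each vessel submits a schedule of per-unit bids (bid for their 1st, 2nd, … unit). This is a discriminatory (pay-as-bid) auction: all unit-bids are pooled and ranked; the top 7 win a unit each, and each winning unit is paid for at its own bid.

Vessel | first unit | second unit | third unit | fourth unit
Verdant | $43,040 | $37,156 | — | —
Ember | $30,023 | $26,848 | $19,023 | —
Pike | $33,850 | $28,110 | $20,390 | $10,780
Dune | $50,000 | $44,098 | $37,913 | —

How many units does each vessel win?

All unit-bids, highest first — top 7: 50,000 (Dune-1), 44,098 (Dune-2), 43,040 (Verdant-1), 37,913 (Dune-3), 37,156 (Verdant-2), 33,850 (Pike-1), 30,023 (Ember-1)
Next rejected bid: $28,110 (not a price — pay-as-bid).
Allocation: Dune 3, Ember 1, Pike 1, Verdant 2.

Dune 3, Ember 1, Pike 1, Verdant 2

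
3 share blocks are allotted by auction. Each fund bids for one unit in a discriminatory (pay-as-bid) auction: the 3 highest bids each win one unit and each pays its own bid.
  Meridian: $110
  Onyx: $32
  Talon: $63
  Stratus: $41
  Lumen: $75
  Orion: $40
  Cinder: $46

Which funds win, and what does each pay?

Ordering the bids: 110 (Meridian), 75 (Lumen), 63 (Talon), 46 (Cinder), 41 (Stratus), …
The 3 highest are Meridian, Lumen, Talon.
Each winner pays its own bid: Meridian $110, Lumen $75, Talon $63.

Meridian $110, Lumen $75, Talon $63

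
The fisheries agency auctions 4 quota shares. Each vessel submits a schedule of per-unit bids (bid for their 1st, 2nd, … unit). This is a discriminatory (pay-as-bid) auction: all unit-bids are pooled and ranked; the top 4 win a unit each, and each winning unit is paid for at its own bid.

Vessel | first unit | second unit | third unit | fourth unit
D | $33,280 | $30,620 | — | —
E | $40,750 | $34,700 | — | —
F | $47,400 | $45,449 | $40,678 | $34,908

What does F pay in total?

F pays $133,527

Merging the schedules and taking the best 4: 47,400 (F-1), 45,449 (F-2), 40,750 (E-1), 40,678 (F-3)
Next rejected bid: $34,908 (not a price — pay-as-bid).
F's winning unit-bids: 47,400 + 45,449 + 40,678 = $133,527.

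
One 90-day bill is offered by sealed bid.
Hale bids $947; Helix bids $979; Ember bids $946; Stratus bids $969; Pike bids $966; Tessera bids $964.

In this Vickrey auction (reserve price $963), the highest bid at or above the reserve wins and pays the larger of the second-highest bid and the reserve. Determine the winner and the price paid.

Helix pays $969

Bids in order: 979 (Helix) > 969 (Stratus) > 966 (Pike) > 964 (Tessera) > 947 (Hale) > 946 (Ember)
Helix has the top bid at or above the reserve ($979).
Second-highest bid $969 exceeds the reserve $963 → payment $969.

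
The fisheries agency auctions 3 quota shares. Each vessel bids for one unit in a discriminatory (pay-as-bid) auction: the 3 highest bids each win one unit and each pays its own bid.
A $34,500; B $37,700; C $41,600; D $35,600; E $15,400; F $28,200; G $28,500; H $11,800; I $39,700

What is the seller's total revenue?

Ordering the bids: 41,600 (C), 39,700 (I), 37,700 (B), 35,600 (D), 34,500 (A), …
Top 3: C, I, B.
Total revenue = 41,600 + 39,700 + 37,700 = $119,000.

Total revenue: $119,000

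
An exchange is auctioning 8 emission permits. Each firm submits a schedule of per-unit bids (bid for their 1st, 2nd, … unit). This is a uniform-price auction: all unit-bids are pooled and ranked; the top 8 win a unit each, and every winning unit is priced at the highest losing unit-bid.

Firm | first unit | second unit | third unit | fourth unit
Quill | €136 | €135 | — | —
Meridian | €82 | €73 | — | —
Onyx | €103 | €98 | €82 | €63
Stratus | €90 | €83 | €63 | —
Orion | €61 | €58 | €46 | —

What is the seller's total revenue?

Total revenue: €584

Pooled unit-bids ranked (top 8): 136 (Quill-1), 135 (Quill-2), 103 (Onyx-1), 98 (Onyx-2), 90 (Stratus-1), 83 (Stratus-2), 82 (Meridian-1), 82 (Onyx-3)
Highest rejected unit-bid = €73.
Allocation: Meridian 1, Onyx 3, Quill 2, Stratus 2. Every unit priced at €73.
Revenue = 8 × 73 = €584.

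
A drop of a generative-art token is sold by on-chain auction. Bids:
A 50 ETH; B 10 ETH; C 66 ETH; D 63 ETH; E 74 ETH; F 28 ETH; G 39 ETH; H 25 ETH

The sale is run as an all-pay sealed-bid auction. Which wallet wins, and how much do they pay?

E pays 74 ETH

All-pay sealed-bid auction: the highest bidder wins the item, but every bidder pays their own bid.
Sorting bids: 74 (E) > 66 (C) > 63 (D) > 50 (A) > 39 (G) > 28 (F) > …
E is highest and takes the item; every bidder forfeits their bid.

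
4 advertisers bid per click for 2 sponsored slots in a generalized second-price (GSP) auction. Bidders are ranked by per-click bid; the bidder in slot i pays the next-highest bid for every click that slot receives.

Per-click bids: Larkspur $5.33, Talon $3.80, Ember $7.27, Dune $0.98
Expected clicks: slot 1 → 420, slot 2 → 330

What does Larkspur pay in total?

Per-click bids in order: $7.27 (Ember) > $5.33 (Larkspur) > $3.80 (Talon) > …
Larkspur holds slot 2 → pays next bid $3.80 × 330 clicks = $1254.00.

Larkspur pays $1254.00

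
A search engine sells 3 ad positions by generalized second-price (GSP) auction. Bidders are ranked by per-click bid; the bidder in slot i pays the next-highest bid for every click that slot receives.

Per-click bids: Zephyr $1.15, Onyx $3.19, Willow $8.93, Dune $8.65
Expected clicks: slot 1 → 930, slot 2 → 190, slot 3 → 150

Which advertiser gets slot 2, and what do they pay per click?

Sorting advertisers: $8.93 (Willow) > $8.65 (Dune) > $3.19 (Onyx) > $1.15 (Zephyr)
Slot 2 goes to the second-ranked bidder, Dune, who pays the next bid down: $3.19/click.

Dune; $3.19 per click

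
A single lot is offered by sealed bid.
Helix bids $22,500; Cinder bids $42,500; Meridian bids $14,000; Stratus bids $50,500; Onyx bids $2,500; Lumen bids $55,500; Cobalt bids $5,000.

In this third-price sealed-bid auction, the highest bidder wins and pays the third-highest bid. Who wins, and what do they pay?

Lumen pays $42,500

Third-price sealed-bid auction: the highest bidder wins and pays the third-highest bid.
Bids in order: 55,500 (Lumen) > 50,500 (Stratus) > 42,500 (Cinder) > 22,500 (Helix) > 14,000 (Meridian) > 5,000 (Cobalt) > …
Lumen is highest; pays the third-highest bid, $42,500.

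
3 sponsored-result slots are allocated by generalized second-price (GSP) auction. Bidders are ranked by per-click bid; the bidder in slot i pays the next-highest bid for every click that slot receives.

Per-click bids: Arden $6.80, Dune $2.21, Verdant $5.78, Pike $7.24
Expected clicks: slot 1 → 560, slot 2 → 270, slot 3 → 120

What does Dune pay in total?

Dune pays $0.00

Sorting advertisers: $7.24 (Pike) > $6.80 (Arden) > $5.78 (Verdant) > $2.21 (Dune)
Dune ranks below slot 3 → no slot, pays nothing.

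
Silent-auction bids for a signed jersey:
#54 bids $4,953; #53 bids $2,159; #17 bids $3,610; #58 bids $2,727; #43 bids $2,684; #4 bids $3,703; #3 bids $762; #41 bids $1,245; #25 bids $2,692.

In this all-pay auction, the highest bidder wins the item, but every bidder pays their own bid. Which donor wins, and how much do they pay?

Rule: the highest bidder wins the item, but every bidder pays their own bid.
Bids ranked: 4,953 (#54) > 3,703 (#4) > 3,610 (#17) > 2,727 (#58) > 2,692 (#25) > 2,684 (#43) > …
#54 wins with the top bid; all bids are sunk regardless.

#54 pays $4,953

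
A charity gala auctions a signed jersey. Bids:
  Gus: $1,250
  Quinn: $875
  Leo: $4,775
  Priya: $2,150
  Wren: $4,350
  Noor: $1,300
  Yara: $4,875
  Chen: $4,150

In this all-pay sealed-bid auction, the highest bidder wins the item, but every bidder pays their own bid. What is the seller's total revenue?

Rule: the highest bidder wins the item, but every bidder pays their own bid.
Sorting bids: 4,875 (Yara) > 4,775 (Leo) > 4,350 (Wren) > 4,150 (Chen) > 2,150 (Priya) > 1,300 (Noor) > …
Yara wins with the top bid; all bids are sunk regardless.
Every bidder forfeits their bid regardless of winning.
Revenue = 1,250 + 875 + 4,775 + 2,150 + 4,350 + 1,300 + 4,875 + 4,150 = $23,725.

Total revenue: $23,725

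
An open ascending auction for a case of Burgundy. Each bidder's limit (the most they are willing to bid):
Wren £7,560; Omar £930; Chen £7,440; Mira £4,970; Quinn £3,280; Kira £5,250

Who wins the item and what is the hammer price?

Sorting limits: 7,560 (Wren) > 7,440 (Chen) > 5,250 (Kira) > 4,970 (Mira) > 3,280 (Quinn) > 930 (Omar)
Once the price passes £7,440, only Wren is left; the hammer falls at Chen's limit of £7,440.

Wren wins at £7,440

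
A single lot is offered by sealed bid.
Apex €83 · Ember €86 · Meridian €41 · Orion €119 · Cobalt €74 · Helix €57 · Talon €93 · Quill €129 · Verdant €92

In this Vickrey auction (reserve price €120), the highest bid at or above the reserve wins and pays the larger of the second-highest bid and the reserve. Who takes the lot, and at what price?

Rule: the highest bid at or above the reserve wins and pays the larger of the second-highest bid and the reserve.
Bids ranked: 129 (Quill) > 119 (Orion) > 93 (Talon) > 92 (Verdant) > 86 (Ember) > 83 (Apex) > …
Quill has the top bid at or above the reserve (€129).
Second-highest bid €119 is below the reserve €120, so the reserve binds → payment €120.

Quill pays €120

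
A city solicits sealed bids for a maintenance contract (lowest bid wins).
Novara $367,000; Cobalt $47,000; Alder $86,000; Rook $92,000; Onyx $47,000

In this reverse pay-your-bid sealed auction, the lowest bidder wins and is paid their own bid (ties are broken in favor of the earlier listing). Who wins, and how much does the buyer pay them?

Cobalt is paid $47,000

Bids in order: 47,000 (Cobalt) < 47,000 (Onyx) < 86,000 (Alder) < 92,000 (Rook) < 367,000 (Novara)
Tie at $47,000 → Cobalt wins by tie-break.
Cobalt has the lowest bid and is paid exactly that: $47,000.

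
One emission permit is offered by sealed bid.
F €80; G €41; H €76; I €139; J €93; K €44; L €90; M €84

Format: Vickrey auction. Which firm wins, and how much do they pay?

I pays €93

Bids ranked: 139 (I) > 93 (J) > 90 (L) > 84 (M) > 80 (F) > 76 (H) > …
Second-price: I pays J's bid of €93.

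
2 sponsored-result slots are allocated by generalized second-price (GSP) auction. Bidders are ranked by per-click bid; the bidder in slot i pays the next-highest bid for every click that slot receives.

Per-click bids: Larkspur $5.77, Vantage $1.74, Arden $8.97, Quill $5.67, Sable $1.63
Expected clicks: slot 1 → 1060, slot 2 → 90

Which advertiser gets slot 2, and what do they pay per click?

Sorting advertisers: $8.97 (Arden) > $5.77 (Larkspur) > $5.67 (Quill) > …
Slot 2 goes to the second-ranked bidder, Larkspur, who pays the next bid down: $5.67/click.

Larkspur; $5.67 per click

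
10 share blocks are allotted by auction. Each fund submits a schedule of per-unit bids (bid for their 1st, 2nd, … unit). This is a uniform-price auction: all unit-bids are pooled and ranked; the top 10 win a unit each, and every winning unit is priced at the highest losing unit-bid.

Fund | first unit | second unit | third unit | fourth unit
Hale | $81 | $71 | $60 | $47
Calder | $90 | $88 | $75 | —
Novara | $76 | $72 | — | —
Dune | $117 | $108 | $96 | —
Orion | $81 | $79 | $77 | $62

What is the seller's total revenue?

Total revenue: $750

Merging the schedules and taking the best 10: 117 (Dune-1), 108 (Dune-2), 96 (Dune-3), 90 (Calder-1), 88 (Calder-2), 81 (Hale-1), 81 (Orion-1), 79 (Orion-2), 77 (Orion-3), 76 (Novara-1)
First bid not allocated: $75.
Allocation: Calder 2, Dune 3, Hale 1, Novara 1, Orion 3. Every unit priced at $75.
Revenue = 10 × 75 = $750.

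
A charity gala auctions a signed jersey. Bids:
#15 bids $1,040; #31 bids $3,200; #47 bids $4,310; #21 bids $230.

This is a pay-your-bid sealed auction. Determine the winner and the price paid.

Pay-your-bid sealed auction: the highest bidder wins and pays their own bid.
Bids ranked: 4,310 (#47) > 3,200 (#31) > 1,040 (#15) > 230 (#21)
#47 has the highest bid and pays exactly that: $4,310.

#47 pays $4,310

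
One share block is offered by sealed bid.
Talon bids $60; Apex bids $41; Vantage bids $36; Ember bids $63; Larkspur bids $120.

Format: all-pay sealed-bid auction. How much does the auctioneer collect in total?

Total revenue: $320

Bids in order: 120 (Larkspur) > 63 (Ember) > 60 (Talon) > 41 (Apex) > 36 (Vantage)
Larkspur wins with the top bid; all bids are sunk regardless.
Every bidder forfeits their bid regardless of winning.
Revenue = 60 + 41 + 36 + 63 + 120 = $320.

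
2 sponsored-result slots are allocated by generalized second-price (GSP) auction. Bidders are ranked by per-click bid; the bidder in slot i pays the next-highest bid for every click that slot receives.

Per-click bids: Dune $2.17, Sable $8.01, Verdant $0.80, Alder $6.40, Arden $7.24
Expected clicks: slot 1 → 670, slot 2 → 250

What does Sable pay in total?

Ranked by bid: $8.01 (Sable) > $7.24 (Arden) > $6.40 (Alder) > …
Sable holds slot 1 → pays next bid $7.24 × 670 clicks = $4850.80.

Sable pays $4850.80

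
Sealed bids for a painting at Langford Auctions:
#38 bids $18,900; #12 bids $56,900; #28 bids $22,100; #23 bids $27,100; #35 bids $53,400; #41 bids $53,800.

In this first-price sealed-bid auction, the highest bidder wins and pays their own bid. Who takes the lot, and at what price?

#12 pays $56,900

First-price sealed-bid auction: the highest bidder wins and pays their own bid.
Sorting bids: 56,900 (#12) > 53,800 (#41) > 53,400 (#35) > 27,100 (#23) > 22,100 (#28) > 18,900 (#38)
#12 has the highest bid and pays exactly that: $56,900.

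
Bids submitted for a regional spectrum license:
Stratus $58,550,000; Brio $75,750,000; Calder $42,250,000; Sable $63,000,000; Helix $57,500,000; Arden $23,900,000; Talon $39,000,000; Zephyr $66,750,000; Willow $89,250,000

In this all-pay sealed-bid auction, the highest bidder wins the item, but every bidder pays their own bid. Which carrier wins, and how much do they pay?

Sorting bids: 89,250,000 (Willow) > 75,750,000 (Brio) > 66,750,000 (Zephyr) > 63,000,000 (Sable) > 58,550,000 (Stratus) > 57,500,000 (Helix) > …
Willow is highest and takes the item; every bidder forfeits their bid.

Willow pays $89,250,000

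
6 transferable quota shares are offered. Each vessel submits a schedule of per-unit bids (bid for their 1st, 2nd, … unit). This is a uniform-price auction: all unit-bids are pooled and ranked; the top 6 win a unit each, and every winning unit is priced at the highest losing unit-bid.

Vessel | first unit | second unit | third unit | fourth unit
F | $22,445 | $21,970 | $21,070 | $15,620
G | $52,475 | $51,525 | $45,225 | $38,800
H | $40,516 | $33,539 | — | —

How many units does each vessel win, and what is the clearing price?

Merging the schedules and taking the best 6: 52,475 (G-1), 51,525 (G-2), 45,225 (G-3), 40,516 (H-1), 38,800 (G-4), 33,539 (H-2)
Highest rejected unit-bid = $22,445.
Allocation: G 4, H 2.

G 4, H 2; clearing price $22,445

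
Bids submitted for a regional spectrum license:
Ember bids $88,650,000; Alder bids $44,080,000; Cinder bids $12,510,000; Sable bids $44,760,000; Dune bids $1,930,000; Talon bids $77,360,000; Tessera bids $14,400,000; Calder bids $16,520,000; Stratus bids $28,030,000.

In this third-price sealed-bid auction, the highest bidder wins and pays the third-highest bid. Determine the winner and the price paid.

Ember pays $44,760,000

Bids ranked: 88,650,000 (Ember) > 77,360,000 (Talon) > 44,760,000 (Sable) > 44,080,000 (Alder) > 28,030,000 (Stratus) > 16,520,000 (Calder) > …
Ember wins; payment is bid #3 in the ranking = $44,760,000.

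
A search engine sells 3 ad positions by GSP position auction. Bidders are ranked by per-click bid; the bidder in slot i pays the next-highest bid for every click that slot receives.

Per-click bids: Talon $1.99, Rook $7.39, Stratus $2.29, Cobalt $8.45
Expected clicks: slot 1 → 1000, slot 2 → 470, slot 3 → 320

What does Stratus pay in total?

Sorting advertisers: $8.45 (Cobalt) > $7.39 (Rook) > $2.29 (Stratus) > $1.99 (Talon)
Stratus holds slot 3 → pays next bid $1.99 × 320 clicks = $636.80.

Stratus pays $636.80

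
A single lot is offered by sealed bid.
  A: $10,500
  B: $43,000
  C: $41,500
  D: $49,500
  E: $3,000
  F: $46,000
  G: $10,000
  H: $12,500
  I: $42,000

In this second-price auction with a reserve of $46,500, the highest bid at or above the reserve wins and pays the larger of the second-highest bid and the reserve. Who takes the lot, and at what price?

Sorting bids: 49,500 (D) > 46,000 (F) > 43,000 (B) > 42,000 (I) > 41,500 (C) > 12,500 (H) > …
D has the top bid at or above the reserve ($49,500).
max(second-highest $46,000, reserve $46,500) = $46,500.

D pays $46,500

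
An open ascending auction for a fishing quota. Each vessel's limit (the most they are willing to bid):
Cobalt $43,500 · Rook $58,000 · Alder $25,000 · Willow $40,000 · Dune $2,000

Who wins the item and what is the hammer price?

Rook wins at $43,500

Rule: the price rises until one bidder remains; the winner pays the price at which the last rival dropped out.
Limits in order: 58,000 (Rook) > 43,500 (Cobalt) > 40,000 (Willow) > 25,000 (Alder) > 2,000 (Dune)
Cobalt is the last rival to drop out, at $43,500; Rook remains and wins at that price.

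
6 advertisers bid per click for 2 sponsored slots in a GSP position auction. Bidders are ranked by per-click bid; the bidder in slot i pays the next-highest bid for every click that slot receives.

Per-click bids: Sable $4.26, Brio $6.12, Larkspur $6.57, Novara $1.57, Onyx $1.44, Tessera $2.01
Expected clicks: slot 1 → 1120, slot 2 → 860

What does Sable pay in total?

Sable pays $0.00

Sorting advertisers: $6.57 (Larkspur) > $6.12 (Brio) > $4.26 (Sable) > …
Sable ranks below slot 2 → no slot, pays nothing.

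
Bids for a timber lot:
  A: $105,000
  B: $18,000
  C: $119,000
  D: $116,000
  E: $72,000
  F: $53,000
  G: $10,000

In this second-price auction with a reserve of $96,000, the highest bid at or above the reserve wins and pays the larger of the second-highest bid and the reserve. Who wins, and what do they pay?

C pays $116,000

Bids in order: 119,000 (C) > 116,000 (D) > 105,000 (A) > 72,000 (E) > 53,000 (F) > 18,000 (B) > …
Highest eligible bid: C at $119,000.
max(second-highest $116,000, reserve $96,000) = $116,000; the reserve does not bind.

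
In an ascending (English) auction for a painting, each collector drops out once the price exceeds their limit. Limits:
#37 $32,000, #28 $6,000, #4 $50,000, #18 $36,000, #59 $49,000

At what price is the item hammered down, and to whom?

#4 wins at $49,000

Limits ranked: 50,000 (#4) > 49,000 (#59) > 36,000 (#18) > 32,000 (#37) > 6,000 (#28)
Once the price passes $49,000, only #4 is left; the hammer falls at #59's limit of $49,000.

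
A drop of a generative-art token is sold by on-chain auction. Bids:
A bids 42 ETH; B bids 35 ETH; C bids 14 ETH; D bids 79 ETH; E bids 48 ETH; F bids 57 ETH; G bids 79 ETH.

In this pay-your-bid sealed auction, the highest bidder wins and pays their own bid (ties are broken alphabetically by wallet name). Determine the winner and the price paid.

Bids in order: 79 (D) > 79 (G) > 57 (F) > 48 (E) > 42 (A) > 35 (B) > …
D and G tie at 79 ETH; tie-break gives it to D.
First-price: D pays what they bid, 79 ETH.

D pays 79 ETH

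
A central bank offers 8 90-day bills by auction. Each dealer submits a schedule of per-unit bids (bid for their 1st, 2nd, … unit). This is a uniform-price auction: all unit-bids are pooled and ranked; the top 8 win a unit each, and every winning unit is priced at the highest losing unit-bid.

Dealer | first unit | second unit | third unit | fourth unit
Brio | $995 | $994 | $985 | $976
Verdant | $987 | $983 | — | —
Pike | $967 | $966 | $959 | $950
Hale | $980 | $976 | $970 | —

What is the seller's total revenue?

Total revenue: $7,760

Merging the schedules and taking the best 8: 995 (Brio-1), 994 (Brio-2), 987 (Verdant-1), 985 (Brio-3), 983 (Verdant-2), 980 (Hale-1), 976 (Brio-4), 976 (Hale-2)
Highest rejected unit-bid = $970.
Allocation: Brio 4, Hale 2, Verdant 2. Every unit priced at $970.
Revenue = 8 × 970 = $7,760.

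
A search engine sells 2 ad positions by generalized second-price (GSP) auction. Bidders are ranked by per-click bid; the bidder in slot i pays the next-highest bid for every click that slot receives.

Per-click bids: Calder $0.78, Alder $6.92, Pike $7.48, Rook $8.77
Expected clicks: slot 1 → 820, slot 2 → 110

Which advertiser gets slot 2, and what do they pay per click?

Ranked by bid: $8.77 (Rook) > $7.48 (Pike) > $6.92 (Alder) > …
Slot 2 goes to the second-ranked bidder, Pike, who pays the next bid down: $6.92/click.

Pike; $6.92 per click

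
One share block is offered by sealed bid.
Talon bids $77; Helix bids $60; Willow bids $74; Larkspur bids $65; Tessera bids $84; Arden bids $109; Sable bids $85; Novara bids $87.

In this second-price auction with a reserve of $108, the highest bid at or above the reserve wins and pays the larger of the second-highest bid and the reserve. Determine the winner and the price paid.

Rule: the highest bid at or above the reserve wins and pays the larger of the second-highest bid and the reserve.
Sorting bids: 109 (Arden) > 87 (Novara) > 85 (Sable) > 84 (Tessera) > 77 (Talon) > 74 (Willow) > …
Highest eligible bid: Arden at $109.
Second-highest bid $87 is below the reserve $108, so the reserve binds → payment $108.

Arden pays $108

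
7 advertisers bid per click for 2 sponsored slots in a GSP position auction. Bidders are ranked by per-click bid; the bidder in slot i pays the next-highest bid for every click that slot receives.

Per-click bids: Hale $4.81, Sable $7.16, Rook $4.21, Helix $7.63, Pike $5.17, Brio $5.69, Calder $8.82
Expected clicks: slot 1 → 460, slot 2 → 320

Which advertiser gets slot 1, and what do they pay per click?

Calder; $7.63 per click

Sorting advertisers: $8.82 (Calder) > $7.63 (Helix) > $7.16 (Sable) > …
Slot 1 goes to the first-ranked bidder, Calder, who pays the next bid down: $7.63/click.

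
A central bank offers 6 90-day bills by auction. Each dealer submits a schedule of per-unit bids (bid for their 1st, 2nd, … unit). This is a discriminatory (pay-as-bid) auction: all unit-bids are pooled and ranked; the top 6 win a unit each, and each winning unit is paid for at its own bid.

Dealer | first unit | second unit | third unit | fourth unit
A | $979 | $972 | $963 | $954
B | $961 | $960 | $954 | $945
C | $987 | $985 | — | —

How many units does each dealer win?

A 3, B 1, C 2

Merging the schedules and taking the best 6: 987 (C-1), 985 (C-2), 979 (A-1), 972 (A-2), 963 (A-3), 961 (B-1)
Next rejected bid: $960 (not a price — pay-as-bid).
Allocation: A 3, B 1, C 2.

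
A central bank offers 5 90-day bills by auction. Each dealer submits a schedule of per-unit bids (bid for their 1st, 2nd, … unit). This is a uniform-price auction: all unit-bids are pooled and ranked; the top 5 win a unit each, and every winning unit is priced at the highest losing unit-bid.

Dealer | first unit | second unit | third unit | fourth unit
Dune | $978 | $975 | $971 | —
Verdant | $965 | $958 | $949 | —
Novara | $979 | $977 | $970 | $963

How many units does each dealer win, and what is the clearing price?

Pooled unit-bids ranked (top 5): 979 (Novara-1), 978 (Dune-1), 977 (Novara-2), 975 (Dune-2), 971 (Dune-3)
The (k+1)-th unit-bid is $970.
Allocation: Dune 3, Novara 2.

Dune 3, Novara 2; clearing price $970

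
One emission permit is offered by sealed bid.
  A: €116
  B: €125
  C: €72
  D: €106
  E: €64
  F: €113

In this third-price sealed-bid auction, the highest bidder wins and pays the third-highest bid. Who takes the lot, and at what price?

B pays €113

Rule: the highest bidder wins and pays the third-highest bid.
Sorting bids: 125 (B) > 116 (A) > 113 (F) > 106 (D) > 72 (C) > 64 (E)
B wins; payment is bid #3 in the ranking = €113.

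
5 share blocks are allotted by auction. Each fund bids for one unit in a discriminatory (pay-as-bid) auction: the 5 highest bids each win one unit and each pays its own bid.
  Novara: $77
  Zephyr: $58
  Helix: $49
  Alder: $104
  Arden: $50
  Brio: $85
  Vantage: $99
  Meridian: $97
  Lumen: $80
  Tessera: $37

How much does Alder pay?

Alder pays $104

Bids ranked high→low: 104 (Alder), 99 (Vantage), 97 (Meridian), 85 (Brio), 80 (Lumen), 77 (Novara), 58 (Zephyr), …
Top 5: Alder, Vantage, Meridian, Brio, Lumen.
Alder wins → own bid $104.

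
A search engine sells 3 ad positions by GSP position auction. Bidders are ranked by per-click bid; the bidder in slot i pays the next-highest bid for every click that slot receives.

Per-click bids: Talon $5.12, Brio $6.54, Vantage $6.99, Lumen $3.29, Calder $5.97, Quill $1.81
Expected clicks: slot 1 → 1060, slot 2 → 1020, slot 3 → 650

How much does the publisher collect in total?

Sorting advertisers: $6.99 (Vantage) > $6.54 (Brio) > $5.97 (Calder) > $5.12 (Talon) > …
Slot 1: Vantage pays $6.54 × 1060 = $6932.40
Slot 2: Brio pays $5.97 × 1020 = $6089.40
Slot 3: Calder pays $5.12 × 650 = $3328.00
Total = $16349.80

Total revenue: $16349.80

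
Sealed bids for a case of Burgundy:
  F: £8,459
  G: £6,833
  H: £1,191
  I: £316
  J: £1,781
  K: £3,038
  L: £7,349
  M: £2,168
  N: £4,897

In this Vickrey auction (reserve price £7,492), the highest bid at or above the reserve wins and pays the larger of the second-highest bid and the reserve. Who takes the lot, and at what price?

F pays £7,492

Sorting bids: 8,459 (F) > 7,349 (L) > 6,833 (G) > 4,897 (N) > 3,038 (K) > 2,168 (M) > …
Highest eligible bid: F at £8,459.
Second-highest bid £7,349 is below the reserve £7,492, so the reserve binds → payment £7,492.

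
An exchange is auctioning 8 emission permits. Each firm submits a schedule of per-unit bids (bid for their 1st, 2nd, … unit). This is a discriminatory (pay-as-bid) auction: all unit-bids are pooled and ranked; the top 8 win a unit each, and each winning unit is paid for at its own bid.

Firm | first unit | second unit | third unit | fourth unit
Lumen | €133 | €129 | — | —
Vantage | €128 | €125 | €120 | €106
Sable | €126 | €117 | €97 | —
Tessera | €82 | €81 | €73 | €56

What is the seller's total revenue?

Total revenue: €984

Pooled unit-bids ranked (top 8): 133 (Lumen-1), 129 (Lumen-2), 128 (Vantage-1), 126 (Sable-1), 125 (Vantage-2), 120 (Vantage-3), 117 (Sable-2), 106 (Vantage-4)
Next rejected bid: €97 (not a price — pay-as-bid).
Each winning unit pays its own bid.
Revenue = 133 + 129 + 128 + 126 + 125 + 120 + 117 + 106 = €984.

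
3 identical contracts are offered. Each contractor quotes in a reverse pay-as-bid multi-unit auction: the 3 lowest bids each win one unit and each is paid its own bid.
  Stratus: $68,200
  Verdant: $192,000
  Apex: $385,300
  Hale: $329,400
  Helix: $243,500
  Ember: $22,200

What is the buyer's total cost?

Ordering the bids: 22,200 (Ember), 68,200 (Stratus), 192,000 (Verdant), 243,500 (Helix), 329,400 (Hale), …
The 3 lowest are Ember, Stratus, Verdant.
Total cost = 22,200 + 68,200 + 192,000 = $282,400.

Total cost: $282,400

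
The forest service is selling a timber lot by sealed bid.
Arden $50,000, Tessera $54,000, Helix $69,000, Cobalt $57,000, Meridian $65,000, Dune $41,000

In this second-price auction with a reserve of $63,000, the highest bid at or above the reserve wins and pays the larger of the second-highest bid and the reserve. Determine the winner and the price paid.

Bids ranked: 69,000 (Helix) > 65,000 (Meridian) > 57,000 (Cobalt) > 54,000 (Tessera) > 50,000 (Arden) > 41,000 (Dune)
Highest eligible bid: Helix at $69,000.
Second-highest bid $65,000 exceeds the reserve $63,000 → payment $65,000.

Helix pays $65,000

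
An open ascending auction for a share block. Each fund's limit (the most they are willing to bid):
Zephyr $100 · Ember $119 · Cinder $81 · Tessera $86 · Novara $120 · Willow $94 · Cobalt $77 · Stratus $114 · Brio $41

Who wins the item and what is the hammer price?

Limits in order: 120 (Novara) > 119 (Ember) > 114 (Stratus) > 100 (Zephyr) > 94 (Willow) > 86 (Tessera) > …
Once the price passes $119, only Novara is left; the hammer falls at Ember's limit of $119.

Novara wins at $119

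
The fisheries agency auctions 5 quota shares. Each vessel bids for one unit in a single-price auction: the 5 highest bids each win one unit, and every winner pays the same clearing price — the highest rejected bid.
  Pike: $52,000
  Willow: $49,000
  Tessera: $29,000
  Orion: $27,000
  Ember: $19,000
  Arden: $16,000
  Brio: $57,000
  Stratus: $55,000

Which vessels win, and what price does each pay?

Sorting: 57,000 (Brio), 55,000 (Stratus), 52,000 (Pike), 49,000 (Willow), 29,000 (Tessera), 27,000 (Orion), 19,000 (Ember), …
The 5 highest are Brio, Stratus, Pike, Willow, Tessera.
Highest unsuccessful bid: $27,000 → clearing price.

Brio, Stratus, Pike, Willow, Tessera; each pays $27,000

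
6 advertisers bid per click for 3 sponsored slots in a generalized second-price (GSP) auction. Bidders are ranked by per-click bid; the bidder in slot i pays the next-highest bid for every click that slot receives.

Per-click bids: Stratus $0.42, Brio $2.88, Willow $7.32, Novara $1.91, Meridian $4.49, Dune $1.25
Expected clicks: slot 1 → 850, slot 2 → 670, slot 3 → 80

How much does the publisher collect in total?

Total revenue: $5898.90

Ranked by bid: $7.32 (Willow) > $4.49 (Meridian) > $2.88 (Brio) > $1.91 (Novara) > …
Slot 1: Willow pays $4.49 × 850 = $3816.50
Slot 2: Meridian pays $2.88 × 670 = $1929.60
Slot 3: Brio pays $1.91 × 80 = $152.80
Total = $5898.90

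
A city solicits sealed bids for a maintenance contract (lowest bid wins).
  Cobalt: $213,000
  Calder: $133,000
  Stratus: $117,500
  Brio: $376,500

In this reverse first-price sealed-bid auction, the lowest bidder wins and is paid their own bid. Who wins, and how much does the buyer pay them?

Bids in order: 117,500 (Stratus) < 133,000 (Calder) < 213,000 (Cobalt) < 376,500 (Brio)
Stratus has the lowest bid and is paid exactly that: $117,500.

Stratus is paid $117,500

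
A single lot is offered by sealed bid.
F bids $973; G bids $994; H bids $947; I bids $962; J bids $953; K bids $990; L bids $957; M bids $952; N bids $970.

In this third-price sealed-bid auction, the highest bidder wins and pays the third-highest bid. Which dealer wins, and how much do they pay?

G pays $973

Sorting bids: 994 (G) > 990 (K) > 973 (F) > 970 (N) > 962 (I) > 957 (L) > …
G is highest; pays the third-highest bid, $973.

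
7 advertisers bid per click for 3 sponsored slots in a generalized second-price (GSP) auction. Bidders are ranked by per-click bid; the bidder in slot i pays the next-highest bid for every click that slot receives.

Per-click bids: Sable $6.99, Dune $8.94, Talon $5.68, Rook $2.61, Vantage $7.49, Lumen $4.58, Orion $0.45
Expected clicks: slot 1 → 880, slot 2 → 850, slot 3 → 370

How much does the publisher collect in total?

Total revenue: $14634.30

Sorting advertisers: $8.94 (Dune) > $7.49 (Vantage) > $6.99 (Sable) > $5.68 (Talon) > …
Slot 1: Dune pays $7.49 × 880 = $6591.20
Slot 2: Vantage pays $6.99 × 850 = $5941.50
Slot 3: Sable pays $5.68 × 370 = $2101.60
Total = $14634.30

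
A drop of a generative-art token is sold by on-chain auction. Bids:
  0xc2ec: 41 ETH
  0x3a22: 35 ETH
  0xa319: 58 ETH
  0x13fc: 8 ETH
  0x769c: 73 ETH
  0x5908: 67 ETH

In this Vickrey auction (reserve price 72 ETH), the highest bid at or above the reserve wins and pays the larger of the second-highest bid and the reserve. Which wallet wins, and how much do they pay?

Rule: the highest bid at or above the reserve wins and pays the larger of the second-highest bid and the reserve.
Sorting bids: 73 (0x769c) > 67 (0x5908) > 58 (0xa319) > 41 (0xc2ec) > 35 (0x3a22) > 8 (0x13fc)
Highest eligible bid: 0x769c at 73 ETH.
max(second-highest 67 ETH, reserve 72 ETH) = 72 ETH.

0x769c pays 72 ETH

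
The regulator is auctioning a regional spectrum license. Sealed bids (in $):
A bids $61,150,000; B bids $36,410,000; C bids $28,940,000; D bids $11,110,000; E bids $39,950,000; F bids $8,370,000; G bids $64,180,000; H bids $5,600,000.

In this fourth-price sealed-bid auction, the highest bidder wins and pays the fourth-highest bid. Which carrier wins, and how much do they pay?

Fourth-price sealed-bid auction: the highest bidder wins and pays the fourth-highest bid.
Bids in order: 64,180,000 (G) > 61,150,000 (A) > 39,950,000 (E) > 36,410,000 (B) > 28,940,000 (C) > 11,110,000 (D) > …
G wins; payment is bid #4 in the ranking = $36,410,000.

G pays $36,410,000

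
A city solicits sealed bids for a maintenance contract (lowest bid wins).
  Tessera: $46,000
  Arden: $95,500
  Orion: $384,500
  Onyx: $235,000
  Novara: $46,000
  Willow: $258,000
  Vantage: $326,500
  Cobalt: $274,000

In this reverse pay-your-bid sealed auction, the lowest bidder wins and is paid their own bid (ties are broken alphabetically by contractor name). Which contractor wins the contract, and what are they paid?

Novara is paid $46,000

Reverse pay-your-bid sealed auction: the lowest bidder wins and is paid their own bid.
Bids ranked: 46,000 (Novara) < 46,000 (Tessera) < 95,500 (Arden) < 235,000 (Onyx) < 258,000 (Willow) < 274,000 (Cobalt) < …
Novara and Tessera tie at $46,000; tie-break gives it to Novara.
First-price: Novara is paid what they bid, $46,000.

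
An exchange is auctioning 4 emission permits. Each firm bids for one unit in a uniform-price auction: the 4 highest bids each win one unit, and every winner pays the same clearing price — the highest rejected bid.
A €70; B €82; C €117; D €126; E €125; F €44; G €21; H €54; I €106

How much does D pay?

Ordering the bids: 126 (D), 125 (E), 117 (C), 106 (I), 82 (B), 70 (A), …
Winners (4 units): D, E, C, I.
Clearing price = highest rejected bid = €82.
D wins → pays €82.

D pays €82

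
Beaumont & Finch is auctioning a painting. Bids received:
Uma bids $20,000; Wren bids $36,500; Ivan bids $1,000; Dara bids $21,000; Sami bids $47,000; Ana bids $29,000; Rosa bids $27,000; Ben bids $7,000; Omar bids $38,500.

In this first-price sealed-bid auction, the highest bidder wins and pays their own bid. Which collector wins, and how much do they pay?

First-price sealed-bid auction: the highest bidder wins and pays their own bid.
Sorting bids: 47,000 (Sami) > 38,500 (Omar) > 36,500 (Wren) > 29,000 (Ana) > 27,000 (Rosa) > 21,000 (Dara) > …
First-price: Sami pays what they bid, $47,000.

Sami pays $47,000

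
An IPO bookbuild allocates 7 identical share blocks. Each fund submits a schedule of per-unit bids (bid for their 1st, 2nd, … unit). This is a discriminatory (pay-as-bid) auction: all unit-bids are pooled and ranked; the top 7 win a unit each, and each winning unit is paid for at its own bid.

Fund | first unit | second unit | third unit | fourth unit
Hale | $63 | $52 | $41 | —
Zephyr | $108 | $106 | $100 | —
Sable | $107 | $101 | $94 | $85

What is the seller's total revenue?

Merging the schedules and taking the best 7: 108 (Zephyr-1), 107 (Sable-1), 106 (Zephyr-2), 101 (Sable-2), 100 (Zephyr-3), 94 (Sable-3), 85 (Sable-4)
Next rejected bid: $63 (not a price — pay-as-bid).
Each winning unit pays its own bid.
Revenue = 108 + 107 + 106 + 101 + 100 + 94 + 85 = $701.

Total revenue: $701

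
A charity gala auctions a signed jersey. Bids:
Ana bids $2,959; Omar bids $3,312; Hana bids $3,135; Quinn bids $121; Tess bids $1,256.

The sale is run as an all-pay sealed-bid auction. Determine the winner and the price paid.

Bids ranked: 3,312 (Omar) > 3,135 (Hana) > 2,959 (Ana) > 1,256 (Tess) > 121 (Quinn)
Omar wins with the top bid; all bids are sunk regardless.

Omar pays $3,312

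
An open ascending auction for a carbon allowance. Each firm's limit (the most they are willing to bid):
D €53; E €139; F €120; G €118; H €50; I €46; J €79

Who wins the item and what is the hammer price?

E wins at €120

Open ascending-bid auction: the price rises until one bidder remains; the winner pays the price at which the last rival dropped out.
Limits in order: 139 (E) > 120 (F) > 118 (G) > 79 (J) > 53 (D) > 50 (H) > …
Once the price passes €120, only E is left; the hammer falls at F's limit of €120.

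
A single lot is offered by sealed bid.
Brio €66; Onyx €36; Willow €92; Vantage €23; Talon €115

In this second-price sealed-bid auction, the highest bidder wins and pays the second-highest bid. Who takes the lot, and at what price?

Talon pays €92

Second-price sealed-bid auction: the highest bidder wins and pays the second-highest bid.
Sorting bids: 115 (Talon) > 92 (Willow) > 66 (Brio) > 36 (Onyx) > 23 (Vantage)
Talon is highest; pays the second-highest bid, €92.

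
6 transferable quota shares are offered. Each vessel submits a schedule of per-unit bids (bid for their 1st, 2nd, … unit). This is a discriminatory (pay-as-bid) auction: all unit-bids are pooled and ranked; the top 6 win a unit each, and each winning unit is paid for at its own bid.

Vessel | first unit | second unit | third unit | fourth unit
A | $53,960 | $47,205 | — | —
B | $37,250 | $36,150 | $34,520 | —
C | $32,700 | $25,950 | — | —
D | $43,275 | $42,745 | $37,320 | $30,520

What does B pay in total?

B pays $37,250

All unit-bids, highest first — top 6: 53,960 (A-1), 47,205 (A-2), 43,275 (D-1), 42,745 (D-2), 37,320 (D-3), 37,250 (B-1)
Next rejected bid: $36,150 (not a price — pay-as-bid).
B's winning unit-bids: 37,250 = $37,250.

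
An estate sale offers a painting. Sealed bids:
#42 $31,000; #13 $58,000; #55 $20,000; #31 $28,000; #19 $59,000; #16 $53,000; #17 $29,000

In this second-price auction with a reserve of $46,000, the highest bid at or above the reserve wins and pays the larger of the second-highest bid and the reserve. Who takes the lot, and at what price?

Bids in order: 59,000 (#19) > 58,000 (#13) > 53,000 (#16) > 31,000 (#42) > 29,000 (#17) > 28,000 (#31) > …
Highest eligible bid: #19 at $59,000.
max(second-highest $58,000, reserve $46,000) = $58,000; the reserve does not bind.

#19 pays $58,000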